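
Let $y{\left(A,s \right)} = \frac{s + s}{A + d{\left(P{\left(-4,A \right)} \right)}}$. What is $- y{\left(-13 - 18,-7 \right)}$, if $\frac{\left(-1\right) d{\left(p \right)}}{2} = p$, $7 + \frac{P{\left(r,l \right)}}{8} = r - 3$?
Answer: $\frac{14}{193} \approx 0.072539$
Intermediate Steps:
$P{\left(r,l \right)} = -80 + 8 r$ ($P{\left(r,l \right)} = -56 + 8 \left(r - 3\right) = -56 + 8 \left(-3 + r\right) = -56 + \left(-24 + 8 r\right) = -80 + 8 r$)
$d{\left(p \right)} = - 2 p$
$y{\left(A,s \right)} = \frac{2 s}{224 + A}$ ($y{\left(A,s \right)} = \frac{s + s}{A - 2 \left(-80 + 8 \left(-4\right)\right)} = \frac{2 s}{A - 2 \left(-80 - 32\right)} = \frac{2 s}{A - -224} = \frac{2 s}{A + 224} = \frac{2 s}{224 + A}$)
$- y{\left(-13 - 18,-7 \right)} = - \frac{2 \left(-7\right)}{224 - 31} = - \frac{2 \left(-7\right)}{193} = \left(-1\right) \left(- \frac{14}{193}\right) = \frac{14}{193}$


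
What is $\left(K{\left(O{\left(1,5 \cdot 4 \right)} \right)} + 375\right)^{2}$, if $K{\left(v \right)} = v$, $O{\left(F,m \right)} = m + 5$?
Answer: $160000$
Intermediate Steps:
$O{\left(F,m \right)} = 5 + m$
$\left(K{\left(O{\left(1,5 \cdot 4 \right)} \right)} + 375\right)^{2} = \left(\left(5 + 5 \cdot 4\right) + 375\right)^{2} = \left(\left(5 + 20\right) + 375\right)^{2} = \left(25 + 375\right)^{2} = 400^{2} = 160000$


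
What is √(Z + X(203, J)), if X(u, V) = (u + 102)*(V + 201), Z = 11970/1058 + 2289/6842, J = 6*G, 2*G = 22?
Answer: 3*√224105502231578/157366 ≈ 285.39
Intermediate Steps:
G = 11 (G = (½)*22 = 11)
J = 66 (J = 6*11 = 66)
Z = 42160251/3619418 (Z = 11970*(1/1058) + 2289*(1/6842) = 5985/529 + 2289/6842 = 42160251/3619418 ≈ 11.648)
X(u, V) = (102 + u)*(201 + V)
√(Z + X(203, J)) = √(42160251/3619418 + (20502 + 102*66 + 201*203 + 66*203)) = √(42160251/3619418 + (20502 + 6732 + 40803 + 13398)) = √(42160251/3619418 + 81435) = √(294789465081/3619418) = 3*√224105502231578/157366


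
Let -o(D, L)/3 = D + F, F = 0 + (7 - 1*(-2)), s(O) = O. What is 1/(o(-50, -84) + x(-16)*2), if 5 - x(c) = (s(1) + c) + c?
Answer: 1/195 ≈ 0.0051282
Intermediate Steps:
F = 9 (F = 0 + (7 + 2) = 0 + 9 = 9)
o(D, L) = -27 - 3*D (o(D, L) = -3*(D + 9) = -3*(9 + D) = -27 - 3*D)
x(c) = 4 - 2*c (x(c) = 5 - ((1 + c) + c) = 5 - (1 + 2*c) = 5 + (-1 - 2*c) = 4 - 2*c)
1/(o(-50, -84) + x(-16)*2) = 1/((-27 - 3*(-50)) + (4 - 2*(-16))*2) = 1/((-27 + 150) + (4 + 32)*2) = 1/(123 + 36*2) = 1/(123 + 72) = 1/195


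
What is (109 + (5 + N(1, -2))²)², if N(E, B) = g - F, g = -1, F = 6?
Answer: 12769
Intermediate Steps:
N(E, B) = -7 (N(E, B) = -1 - 1*6 = -1 - 6 = -7)
(109 + (5 + N(1, -2))²)² = (109 + (5 - 7)²)² = (109 + (-2)²)² = (109 + 4)² = 113² = 12769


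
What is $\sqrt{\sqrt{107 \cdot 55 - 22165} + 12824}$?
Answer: $\sqrt{12824 + 2 i \sqrt{4070}} \approx 113.24 + 0.5634 i$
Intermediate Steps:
$\sqrt{\sqrt{107 \cdot 55 - 22165} + 12824} = \sqrt{\sqrt{5885 - 22165} + 12824} = \sqrt{\sqrt{-16280} + 12824} = \sqrt{2 i \sqrt{4070} + 12824} = \sqrt{12824 + 2 i \sqrt{4070}}$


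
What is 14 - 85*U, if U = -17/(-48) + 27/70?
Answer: -16427/336 ≈ -48.890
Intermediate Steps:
U = 1243/1680 (U = -17*(-1/48) + 27*(1/70) = 17/48 + 27/70 = 1243/1680 ≈ 0.73988)
14 - 85*U = 14 - 85*1243/1680 = 14 - 21131/336 = -16427/336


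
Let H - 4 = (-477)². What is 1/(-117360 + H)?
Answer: 1/110173 ≈ 9.0766e-6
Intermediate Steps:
H = 227533 (H = 4 + (-477)² = 4 + 227529 = 227533)
1/(-117360 + H) = 1/(-117360 + 227533) = 1/110173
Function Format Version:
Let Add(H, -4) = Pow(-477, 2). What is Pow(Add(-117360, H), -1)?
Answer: Rational(1, 110173) ≈ 9.0766e-6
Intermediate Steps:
H = 227533 (H = Add(4, Pow(-477, 2)) = Add(4, 227529) = 227533)
Pow(Add(-117360, H), -1) = Pow(Add(-117360, 227533), -1) = Pow(110173, -1) = Rational(1, 110173)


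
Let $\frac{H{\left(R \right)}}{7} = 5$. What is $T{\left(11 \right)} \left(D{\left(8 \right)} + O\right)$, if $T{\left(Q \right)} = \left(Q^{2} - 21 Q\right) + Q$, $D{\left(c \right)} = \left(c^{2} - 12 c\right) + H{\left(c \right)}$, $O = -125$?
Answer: $12078$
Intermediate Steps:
$H{\left(R \right)} = 35$ ($H{\left(R \right)} = 7 \cdot 5 = 35$)
$D{\left(c \right)} = 35 + c^{2} - 12 c$ ($D{\left(c \right)} = \left(c^{2} - 12 c\right) + 35 = 35 + c^{2} - 12 c$)
$T{\left(Q \right)} = Q^{2} - 20 Q$
$T{\left(11 \right)} \left(D{\left(8 \right)} + O\right) = 11 \left(-20 + 11\right) \left(\left(35 + 8^{2} - 96\right) - 125\right) = 11 \left(-9\right) \left(\left(35 + 64 - 96\right) - 125\right) = - 99 \left(3 - 125\right) = \left(-99\right) \left(-122\right) = 12078$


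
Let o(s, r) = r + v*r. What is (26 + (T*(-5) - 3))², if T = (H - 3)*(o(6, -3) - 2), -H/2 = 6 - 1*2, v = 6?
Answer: 1542564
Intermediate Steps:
o(s, r) = 7*r (o(s, r) = r + 6*r = 7*r)
H = -8 (H = -2*(6 - 1*2) = -2*(6 - 2) = -2*4 = -8)
T = 253 (T = (-8 - 3)*(7*(-3) - 2) = -11*(-21 - 2) = -11*(-23) = 253)
(26 + (T*(-5) - 3))² = (26 + (253*(-5) - 3))² = (26 + (-1265 - 3))² = (26 - 1268)² = (-1242)² = 1542564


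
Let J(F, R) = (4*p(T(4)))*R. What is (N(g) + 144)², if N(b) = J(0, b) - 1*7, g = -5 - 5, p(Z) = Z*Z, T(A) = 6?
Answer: 1697809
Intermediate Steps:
p(Z) = Z²
J(F, R) = 144*R (J(F, R) = (4*6²)*R = (4*36)*R = 144*R)
g = -10
N(b) = -7 + 144*b (N(b) = 144*b - 1*7 = 144*b - 7 = -7 + 144*b)
(N(g) + 144)² = ((-7 + 144*(-10)) + 144)² = ((-7 - 1440) + 144)² = (-1447 + 144)² = (-1303)² = 1697809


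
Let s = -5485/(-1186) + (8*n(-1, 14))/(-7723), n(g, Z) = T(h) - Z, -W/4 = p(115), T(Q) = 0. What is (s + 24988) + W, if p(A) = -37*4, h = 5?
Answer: 234341940727/9159478 ≈ 25585.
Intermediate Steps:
p(A) = -148
W = 592 (W = -4*(-148) = 592)
n(g, Z) = -Z (n(g, Z) = 0 - Z = -Z)
s = 42493487/9159478 (s = -5485/(-1186) + (8*(-1*14))/(-7723) = -5485*(-1/1186) + (8*(-14))*(-1/7723) = 5485/1186 - 112*(-1/7723) = 5485/1186 + 112/7723 = 42493487/9159478 ≈ 4.6393)
(s + 24988) + W = (42493487/9159478 + 24988) + 592 = 228919529751/9159478 + 592 = 234341940727/9159478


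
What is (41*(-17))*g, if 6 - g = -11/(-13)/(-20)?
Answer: -1094987/260 ≈ -4211.5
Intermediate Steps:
g = 1571/260 (g = 6 - (-11/(-13))/(-20) = 6 - (-11*(-1/13))*(-1)/20 = 6 - 11*(-1)/(13*20) = 6 - 1*(-11/260) = 6 + 11/260 = 1571/260 ≈ 6.0423)
(41*(-17))*g = (41*(-17))*(1571/260) = -697*1571/260 = -1094987/260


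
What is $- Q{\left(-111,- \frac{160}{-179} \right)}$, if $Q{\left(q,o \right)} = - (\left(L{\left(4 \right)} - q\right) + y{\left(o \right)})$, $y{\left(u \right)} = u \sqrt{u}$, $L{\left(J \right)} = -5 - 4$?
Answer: $102 + \frac{640 \sqrt{1790}}{32041} \approx 102.85$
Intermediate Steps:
$L{\left(J \right)} = -9$ ($L{\left(J \right)} = -5 - 4 = -9$)
$y{\left(u \right)} = u^{\frac{3}{2}}$
$Q{\left(q,o \right)} = 9 + q - o^{\frac{3}{2}}$ ($Q{\left(q,o \right)} = - (\left(-9 - q\right) + o^{\frac{3}{2}}) = - (-9 + o^{\frac{3}{2}} - q) = 9 + q - o^{\frac{3}{2}}$)
$- Q{\left(-111,- \frac{160}{-179} \right)} = - (9 - 111 - \left(- \frac{160}{-179}\right)^{\frac{3}{2}}) = - (9 - 111 - \left(\left(-160\right) \left(- \frac{1}{179}\right)\right)^{\frac{3}{2}}) = - (9 - 111 - \left(\frac{160}{179}\right)^{\frac{3}{2}}) = - (9 - 111 - \frac{640 \sqrt{1790}}{32041}) = - (-102 - \frac{640 \sqrt{1790}}{32041}) = 102 + \frac{640 \sqrt{1790}}{32041}$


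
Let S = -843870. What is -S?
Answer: 843870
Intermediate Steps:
-S = -1*(-843870) = 843870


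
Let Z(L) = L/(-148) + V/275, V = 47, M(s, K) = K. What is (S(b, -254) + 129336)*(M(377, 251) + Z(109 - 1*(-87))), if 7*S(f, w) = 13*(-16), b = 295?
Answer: 2301047120216/71225 ≈ 3.2307e+7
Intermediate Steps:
S(f, w) = -208/7 (S(f, w) = (13*(-16))/7 = (1/7)*(-208) = -208/7)
Z(L) = 47/275 - L/148 (Z(L) = L/(-148) + 47/275 = L*(-1/148) + 47*(1/275) = -L/148 + 47/275 = 47/275 - L/148)
(S(b, -254) + 129336)*(M(377, 251) + Z(109 - 1*(-87))) = (-208/7 + 129336)*(251 + (47/275 - (109 - 1*(-87))/148)) = 905144*(251 + (47/275 - (109 + 87)/148))/7 = 905144*(251 + (47/275 - 1/148*196))/7 = 905144*(251 + (47/275 - 49/37))/7 = 905144*(251 - 11736/10175)/7 = (905144/7)*(2542189/10175) = 2301047120216/71225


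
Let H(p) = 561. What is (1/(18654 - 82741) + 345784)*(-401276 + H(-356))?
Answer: -8879948268133005/64087 ≈ -1.3856e+11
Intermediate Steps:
(1/(18654 - 82741) + 345784)*(-401276 + H(-356)) = (1/(18654 - 82741) + 345784)*(-401276 + 561) = (1/(-64087) + 345784)*(-400715) = (-1/64087 + 345784)*(-400715) = (22160259207/64087)*(-400715) = -8879948268133005/64087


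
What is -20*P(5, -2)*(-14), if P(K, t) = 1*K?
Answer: 1400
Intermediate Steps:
P(K, t) = K
-20*P(5, -2)*(-14) = -20*5*(-14) = -100*(-14) = 1400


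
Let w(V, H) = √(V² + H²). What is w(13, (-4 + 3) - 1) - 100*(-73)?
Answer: 7300 + √173 ≈ 7313.2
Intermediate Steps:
w(V, H) = √(H² + V²)
w(13, (-4 + 3) - 1) - 100*(-73) = √(((-4 + 3) - 1)² + 13²) - 100*(-73) = √((-1 - 1)² + 169) + 7300 = √((-2)² + 169) + 7300 = √(4 + 169) + 7300 = √173 + 7300 = 7300 + √173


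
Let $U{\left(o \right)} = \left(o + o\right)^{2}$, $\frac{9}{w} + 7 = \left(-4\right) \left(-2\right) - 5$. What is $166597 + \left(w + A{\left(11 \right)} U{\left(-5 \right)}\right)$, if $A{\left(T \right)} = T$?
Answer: $\frac{670779}{4} \approx 1.6769 \cdot 10^{5}$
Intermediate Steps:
$w = - \frac{9}{4}$ ($w = \frac{9}{-7 - -3} = \frac{9}{-7 + \left(8 - 5\right)} = \frac{9}{-7 + 3} = \frac{9}{-4} = 9 \left(- \frac{1}{4}\right) = - \frac{9}{4} \approx -2.25$)
$U{\left(o \right)} = 4 o^{2}$ ($U{\left(o \right)} = \left(2 o\right)^{2} = 4 o^{2}$)
$166597 + \left(w + A{\left(11 \right)} U{\left(-5 \right)}\right) = 166597 - \left(\frac{9}{4} - 11 \cdot 4 \left(-5\right)^{2}\right) = 166597 - \left(\frac{9}{4} - 11 \cdot 4 \cdot 25\right) = 166597 + \left(- \frac{9}{4} + 11 \cdot 100\right) = 166597 + \left(- \frac{9}{4} + 1100\right) = 166597 + \frac{4391}{4} = \frac{670779}{4}$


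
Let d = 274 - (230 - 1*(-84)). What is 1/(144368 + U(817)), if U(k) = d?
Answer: 1/144328 ≈ 6.9287e-6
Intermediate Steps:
d = -40 (d = 274 - (230 + 84) = 274 - 1*314 = 274 - 314 = -40)
U(k) = -40
1/(144368 + U(817)) = 1/(144368 - 40) = 1/144328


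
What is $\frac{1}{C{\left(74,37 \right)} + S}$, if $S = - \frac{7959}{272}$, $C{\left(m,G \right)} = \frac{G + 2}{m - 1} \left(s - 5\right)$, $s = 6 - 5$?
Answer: $- \frac{19856}{623439} \approx -0.031849$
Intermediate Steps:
$s = 1$ ($s = 6 - 5 = 1$)
$C{\left(m,G \right)} = - \frac{4 \left(2 + G\right)}{-1 + m}$ ($C{\left(m,G \right)} = \frac{G + 2}{m - 1} \left(1 - 5\right) = \frac{2 + G}{-1 + m} \left(-4\right) = - \frac{4 \left(2 + G\right)}{-1 + m}$)
$S = - \frac{7959}{272}$ ($S = \left(-7959\right) \frac{1}{272} = - \frac{7959}{272} \approx -29.261$)
$\frac{1}{C{\left(74,37 \right)} + S} = \frac{1}{\frac{4 \left(-2 - 37\right)}{-1 + 74} - \frac{7959}{272}} = \frac{1}{\frac{4 \left(-2 - 37\right)}{73} - \frac{7959}{272}} = \frac{1}{4 \cdot \frac{1}{73} \left(-39\right) - \frac{7959}{272}} = \frac{1}{- \frac{156}{73} - \frac{7959}{272}} = \frac{1}{- \frac{623439}{19856}} = - \frac{19856}{623439}$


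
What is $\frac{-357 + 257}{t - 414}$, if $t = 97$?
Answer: $\frac{100}{317} \approx 0.31546$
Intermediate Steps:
$\frac{-357 + 257}{t - 414} = \frac{-357 + 257}{97 - 414} = - \frac{100}{-317} = \left(-100\right) \left(- \frac{1}{317}\right) = \frac{100}{317}$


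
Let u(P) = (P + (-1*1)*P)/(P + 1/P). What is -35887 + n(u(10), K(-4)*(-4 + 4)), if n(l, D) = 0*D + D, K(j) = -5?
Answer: -35887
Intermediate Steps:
u(P) = 0 (u(P) = (P - P)/(P + 1/P) = 0/(P + 1/P) = 0)
n(l, D) = D (n(l, D) = 0 + D = D)
-35887 + n(u(10), K(-4)*(-4 + 4)) = -35887 - 5*(-4 + 4) = -35887 - 5*0 = -35887 + 0 = -35887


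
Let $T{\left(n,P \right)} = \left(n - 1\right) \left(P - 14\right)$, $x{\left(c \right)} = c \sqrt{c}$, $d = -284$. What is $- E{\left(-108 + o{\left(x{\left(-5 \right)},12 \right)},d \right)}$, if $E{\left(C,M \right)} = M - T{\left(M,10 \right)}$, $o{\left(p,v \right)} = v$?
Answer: $1424$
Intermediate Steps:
$x{\left(c \right)} = c^{\frac{3}{2}}$
$T{\left(n,P \right)} = \left(-1 + n\right) \left(-14 + P\right)$
$E{\left(C,M \right)} = -4 + 5 M$ ($E{\left(C,M \right)} = M - \left(14 - 10 - 14 M + 10 M\right) = M - \left(4 - 4 M\right) = M + \left(-4 + 4 M\right) = -4 + 5 M$)
$- E{\left(-108 + o{\left(x{\left(-5 \right)},12 \right)},d \right)} = - (-4 + 5 \left(-284\right)) = - (-4 - 1420) = \left(-1\right) \left(-1424\right) = 1424$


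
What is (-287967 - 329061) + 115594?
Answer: -501434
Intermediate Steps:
(-287967 - 329061) + 115594 = -617028 + 115594 = -501434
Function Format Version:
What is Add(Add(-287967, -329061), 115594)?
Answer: -501434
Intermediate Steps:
Add(Add(-287967, -329061), 115594) = Add(-617028, 115594) = -501434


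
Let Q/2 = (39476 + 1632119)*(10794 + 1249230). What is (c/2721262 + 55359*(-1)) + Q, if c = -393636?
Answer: 5731657517668901013/1360631 ≈ 4.2125e+12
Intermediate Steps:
Q = 4212499636560 (Q = 2*((39476 + 1632119)*(10794 + 1249230)) = 2*(1671595*1260024) = 2*2106249818280 = 4212499636560)
(c/2721262 + 55359*(-1)) + Q = (-393636/2721262 + 55359*(-1)) + 4212499636560 = (-393636*1/2721262 - 55359) + 4212499636560 = (-196818/1360631 - 55359) + 4212499636560 = -75323368347/1360631 + 4212499636560 = 5731657517668901013/1360631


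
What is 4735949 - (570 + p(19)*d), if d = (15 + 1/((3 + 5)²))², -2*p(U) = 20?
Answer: 9702673797/2048 ≈ 4.7376e+6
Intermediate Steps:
p(U) = -10 (p(U) = -½*20 = -10)
d = 923521/4096 (d = (15 + 1/(8²))² = (15 + 1/64)² = (961/64)² = 923521/4096 ≈ 225.47)
4735949 - (570 + p(19)*d) = 4735949 - (570 - 10*923521/4096) = 4735949 - (570 - 4617605/2048) = 4735949 - 1*(-3450245/2048) = 4735949 + 3450245/2048 = 9702673797/2048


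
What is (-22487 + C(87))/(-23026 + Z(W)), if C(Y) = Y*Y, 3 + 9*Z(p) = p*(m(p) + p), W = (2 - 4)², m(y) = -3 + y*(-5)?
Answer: 134262/207313 ≈ 0.64763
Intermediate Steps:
m(y) = -3 - 5*y
W = 4 (W = (-2)² = 4)
Z(p) = -⅓ + p*(-3 - 4*p)/9 (Z(p) = -⅓ + (p*((-3 - 5*p) + p))/9 = -⅓ + (p*(-3 - 4*p))/9 = -⅓ + p*(-3 - 4*p)/9)
C(Y) = Y²
(-22487 + C(87))/(-23026 + Z(W)) = (-22487 + 87²)/(-23026 + (-⅓ + (⅑)*4² - ⅑*4*(3 + 5*4))) = (-22487 + 7569)/(-23026 + (-⅓ + (⅑)*16 - ⅑*4*(3 + 20))) = -14918/(-23026 + (-⅓ + 16/9 - ⅑*4*23)) = -14918/(-23026 + (-⅓ + 16/9 - 92/9)) = -14918/(-23026 - 79/9) = -14918/(-207313/9) = -14918*(-9/207313) = 134262/207313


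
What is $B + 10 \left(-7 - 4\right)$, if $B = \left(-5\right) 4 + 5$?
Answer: $-125$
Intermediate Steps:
$B = -15$ ($B = -20 + 5 = -15$)
$B + 10 \left(-7 - 4\right) = -15 + 10 \left(-7 - 4\right) = -15 + 10 \left(-11\right) = -15 - 110 = -125$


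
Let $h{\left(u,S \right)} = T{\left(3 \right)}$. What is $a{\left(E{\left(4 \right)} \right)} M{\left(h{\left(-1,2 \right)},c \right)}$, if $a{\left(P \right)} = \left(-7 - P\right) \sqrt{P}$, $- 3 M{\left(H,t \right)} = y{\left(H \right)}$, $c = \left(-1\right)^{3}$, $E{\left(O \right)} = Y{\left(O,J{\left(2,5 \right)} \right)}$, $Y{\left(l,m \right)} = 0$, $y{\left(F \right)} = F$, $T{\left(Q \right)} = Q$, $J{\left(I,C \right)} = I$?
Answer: $0$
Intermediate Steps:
$h{\left(u,S \right)} = 3$
$E{\left(O \right)} = 0$
$c = -1$
$M{\left(H,t \right)} = - \frac{H}{3}$
$a{\left(P \right)} = \sqrt{P} \left(-7 - P\right)$
$a{\left(E{\left(4 \right)} \right)} M{\left(h{\left(-1,2 \right)},c \right)} = \sqrt{0} \left(-7 - 0\right) \left(\left(- \frac{1}{3}\right) 3\right) = 0 \left(-7 + 0\right) \left(-1\right) = 0 \left(-7\right) \left(-1\right) = 0 \left(-1\right) = 0$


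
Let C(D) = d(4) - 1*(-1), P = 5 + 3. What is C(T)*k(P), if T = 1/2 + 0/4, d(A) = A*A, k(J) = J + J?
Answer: 272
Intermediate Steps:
P = 8
k(J) = 2*J
d(A) = A²
T = ½ (T = 1*(½) + 0*(¼) = ½ + 0 = ½ ≈ 0.50000)
C(D) = 17 (C(D) = 4² - 1*(-1) = 16 + 1 = 17)
C(T)*k(P) = 17*(2*8) = 17*16 = 272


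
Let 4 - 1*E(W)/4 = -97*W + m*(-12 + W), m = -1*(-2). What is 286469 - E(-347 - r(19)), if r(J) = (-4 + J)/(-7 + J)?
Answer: 418692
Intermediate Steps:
r(J) = (-4 + J)/(-7 + J)
m = 2
E(W) = 112 + 380*W (E(W) = 16 - 4*(-97*W + 2*(-12 + W)) = 16 - 4*(-97*W + (-24 + 2*W)) = 16 - 4*(-24 - 95*W) = 16 + (96 + 380*W) = 112 + 380*W)
286469 - E(-347 - r(19)) = 286469 - (112 + 380*(-347 - (-4 + 19)/(-7 + 19))) = 286469 - (112 + 380*(-347 - 15/12)) = 286469 - (112 + 380*(-347 - 1*5/4)) = 286469 - (112 + 380*(-347 - 5/4)) = 286469 - (112 + 380*(-1393/4)) = 286469 - (112 - 132335) = 286469 - 1*(-132223) = 286469 + 132223 = 418692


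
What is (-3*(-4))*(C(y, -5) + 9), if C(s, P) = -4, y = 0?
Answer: 60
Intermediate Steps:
(-3*(-4))*(C(y, -5) + 9) = (-3*(-4))*(-4 + 9) = 12*5 = 60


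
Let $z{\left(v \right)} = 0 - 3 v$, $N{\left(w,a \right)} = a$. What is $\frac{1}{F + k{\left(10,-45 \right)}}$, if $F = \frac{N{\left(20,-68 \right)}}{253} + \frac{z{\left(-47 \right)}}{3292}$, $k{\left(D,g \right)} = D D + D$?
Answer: $\frac{832876}{91428177} \approx 0.0091096$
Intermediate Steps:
$k{\left(D,g \right)} = D + D^{2}$ ($k{\left(D,g \right)} = D^{2} + D = D + D^{2}$)
$z{\left(v \right)} = - 3 v$
$F = - \frac{188183}{832876}$ ($F = - \frac{68}{253} + \frac{\left(-3\right) \left(-47\right)}{3292} = \left(-68\right) \frac{1}{253} + 141 \cdot \frac{1}{3292} = - \frac{68}{253} + \frac{141}{3292} = - \frac{188183}{832876} \approx -0.22594$)
$\frac{1}{F + k{\left(10,-45 \right)}} = \frac{1}{- \frac{188183}{832876} + 10 \left(1 + 10\right)} = \frac{1}{- \frac{188183}{832876} + 10 \cdot 11} = \frac{1}{- \frac{188183}{832876} + 110} = \frac{1}{\frac{91428177}{832876}} = \frac{832876}{91428177}$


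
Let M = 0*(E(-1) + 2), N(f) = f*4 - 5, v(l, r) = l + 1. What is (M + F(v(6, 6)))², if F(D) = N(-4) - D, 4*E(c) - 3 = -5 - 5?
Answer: 784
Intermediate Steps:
v(l, r) = 1 + l
E(c) = -7/4 (E(c) = ¾ + (-5 - 5)/4 = ¾ + (¼)*(-10) = ¾ - 5/2 = -7/4)
N(f) = -5 + 4*f (N(f) = 4*f - 5 = -5 + 4*f)
F(D) = -21 - D (F(D) = (-5 + 4*(-4)) - D = (-5 - 16) - D = -21 - D)
M = 0 (M = 0*(-7/4 + 2) = 0*(¼) = 0)
(M + F(v(6, 6)))² = (0 + (-21 - (1 + 6)))² = (0 + (-21 - 1*7))² = (0 + (-21 - 7))² = (0 - 28)² = (-28)² = 784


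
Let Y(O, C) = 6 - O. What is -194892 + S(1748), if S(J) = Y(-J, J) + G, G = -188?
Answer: -193326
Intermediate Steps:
S(J) = -182 + J (S(J) = (6 - (-1)*J) - 188 = (6 + J) - 188 = -182 + J)
-194892 + S(1748) = -194892 + (-182 + 1748) = -194892 + 1566 = -193326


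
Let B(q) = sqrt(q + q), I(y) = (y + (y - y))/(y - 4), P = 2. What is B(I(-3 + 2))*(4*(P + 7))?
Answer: 36*sqrt(10)/5 ≈ 22.768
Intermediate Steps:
I(y) = y/(-4 + y) (I(y) = (y + 0)/(-4 + y) = y/(-4 + y))
B(q) = sqrt(2)*sqrt(q) (B(q) = sqrt(2*q) = sqrt(2)*sqrt(q))
B(I(-3 + 2))*(4*(P + 7)) = (sqrt(2)*sqrt((-3 + 2)/(-4 + (-3 + 2))))*(4*(2 + 7)) = (sqrt(2)*sqrt(-1/(-4 - 1)))*(4*9) = (sqrt(2)*sqrt(-1/(-5)))*36 = (sqrt(2)*sqrt(-1*(-1/5)))*36 = (sqrt(2)*sqrt(1/5))*36 = (sqrt(2)*(sqrt(5)/5))*36 = (sqrt(10)/5)*36 = 36*sqrt(10)/5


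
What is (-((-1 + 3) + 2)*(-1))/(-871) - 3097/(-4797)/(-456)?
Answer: -3565/593352 ≈ -0.0060082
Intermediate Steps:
(-((-1 + 3) + 2)*(-1))/(-871) - 3097/(-4797)/(-456) = (-(2 + 2)*(-1))*(-1/871) - 3097*(-1/4797)*(-1/456) = (-1*4*(-1))*(-1/871) + (3097/4797)*(-1/456) = -4*(-1)*(-1/871) - 163/115128 = 4*(-1/871) - 163/115128 = -4/871 - 163/115128 = -3565/593352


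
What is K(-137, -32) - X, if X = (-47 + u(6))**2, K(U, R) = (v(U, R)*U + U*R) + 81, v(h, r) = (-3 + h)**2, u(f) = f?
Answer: -2682416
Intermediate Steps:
K(U, R) = 81 + R*U + U*(-3 + U)**2 (K(U, R) = ((-3 + U)**2*U + U*R) + 81 = (U*(-3 + U)**2 + R*U) + 81 = (R*U + U*(-3 + U)**2) + 81 = 81 + R*U + U*(-3 + U)**2)
X = 1681 (X = (-47 + 6)**2 = (-41)**2 = 1681)
K(-137, -32) - X = (81 - 32*(-137) - 137*(-3 - 137)**2) - 1*1681 = (81 + 4384 - 137*(-140)**2) - 1681 = (81 + 4384 - 137*19600) - 1681 = (81 + 4384 - 2685200) - 1681 = -2680735 - 1681 = -2682416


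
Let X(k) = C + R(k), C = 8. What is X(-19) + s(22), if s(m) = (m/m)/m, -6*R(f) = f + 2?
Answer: 359/33 ≈ 10.879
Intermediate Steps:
R(f) = -1/3 - f/6 (R(f) = -(f + 2)/6 = -(2 + f)/6 = -1/3 - f/6)
s(m) = 1/m
X(k) = 23/3 - k/6 (X(k) = 8 + (-1/3 - k/6) = 23/3 - k/6)
X(-19) + s(22) = (23/3 - 1/6*(-19)) + 1/22 = (23/3 + 19/6) + 1/22 = 65/6 + 1/22 = 359/33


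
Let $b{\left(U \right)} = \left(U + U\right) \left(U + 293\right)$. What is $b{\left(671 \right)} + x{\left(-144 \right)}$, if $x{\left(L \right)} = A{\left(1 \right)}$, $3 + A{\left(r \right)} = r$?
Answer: $1293686$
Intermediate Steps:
$A{\left(r \right)} = -3 + r$
$x{\left(L \right)} = -2$ ($x{\left(L \right)} = -3 + 1 = -2$)
$b{\left(U \right)} = 2 U \left(293 + U\right)$
$b{\left(671 \right)} + x{\left(-144 \right)} = 2 \cdot 671 \left(293 + 671\right) - 2 = 2 \cdot 671 \cdot 964 - 2 = 1293688 - 2 = 1293686$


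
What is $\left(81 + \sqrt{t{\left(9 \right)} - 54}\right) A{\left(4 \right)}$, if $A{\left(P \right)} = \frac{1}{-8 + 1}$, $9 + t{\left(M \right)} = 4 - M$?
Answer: $- \frac{81}{7} - \frac{2 i \sqrt{17}}{7} \approx -11.571 - 1.178 i$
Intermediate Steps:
$t{\left(M \right)} = -5 - M$ ($t{\left(M \right)} = -9 - \left(-4 + M\right) = -5 - M$)
$A{\left(P \right)} = - \frac{1}{7}$ ($A{\left(P \right)} = \frac{1}{-7} = - \frac{1}{7}$)
$\left(81 + \sqrt{t{\left(9 \right)} - 54}\right) A{\left(4 \right)} = \left(81 + \sqrt{\left(-5 - 9\right) - 54}\right) \left(- \frac{1}{7}\right) = \left(81 + \sqrt{-14 - 54}\right) \left(- \frac{1}{7}\right) = \left(81 + \sqrt{-68}\right) \left(- \frac{1}{7}\right) = \left(81 + 2 i \sqrt{17}\right) \left(- \frac{1}{7}\right) = - \frac{81}{7} - \frac{2 i \sqrt{17}}{7}$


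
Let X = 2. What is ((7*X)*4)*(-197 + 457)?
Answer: 14560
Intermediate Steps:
((7*X)*4)*(-197 + 457) = ((7*2)*4)*(-197 + 457) = (14*4)*260 = 56*260 = 14560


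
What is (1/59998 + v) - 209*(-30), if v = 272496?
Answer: 16725402469/59998 ≈ 2.7877e+5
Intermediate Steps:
(1/59998 + v) - 209*(-30) = (1/59998 + 272496) - 209*(-30) = (1/59998 + 272496) + 6270 = 16349215009/59998 + 6270 = 16725402469/59998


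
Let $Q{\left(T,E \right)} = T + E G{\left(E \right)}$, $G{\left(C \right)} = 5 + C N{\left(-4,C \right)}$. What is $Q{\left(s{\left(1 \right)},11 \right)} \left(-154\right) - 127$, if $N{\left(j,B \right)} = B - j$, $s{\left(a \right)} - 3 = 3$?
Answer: $-289031$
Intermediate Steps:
$s{\left(a \right)} = 6$ ($s{\left(a \right)} = 3 + 3 = 6$)
$G{\left(C \right)} = 5 + C \left(4 + C\right)$ ($G{\left(C \right)} = 5 + C \left(C - -4\right) = 5 + C \left(C + 4\right) = 5 + C \left(4 + C\right)$)
$Q{\left(T,E \right)} = T + E \left(5 + E \left(4 + E\right)\right)$
$Q{\left(s{\left(1 \right)},11 \right)} \left(-154\right) - 127 = \left(6 + 11 \left(5 + 11 \left(4 + 11\right)\right)\right) \left(-154\right) - 127 = \left(6 + 11 \left(5 + 11 \cdot 15\right)\right) \left(-154\right) - 127 = \left(6 + 11 \left(5 + 165\right)\right) \left(-154\right) - 127 = \left(6 + 11 \cdot 170\right) \left(-154\right) - 127 = \left(6 + 1870\right) \left(-154\right) - 127 = 1876 \left(-154\right) - 127 = -288904 - 127 = -289031$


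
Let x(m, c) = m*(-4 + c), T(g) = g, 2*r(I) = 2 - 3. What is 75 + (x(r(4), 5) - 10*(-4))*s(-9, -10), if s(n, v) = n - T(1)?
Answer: -320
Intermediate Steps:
r(I) = -1/2 (r(I) = (2 - 3)/2 = (1/2)*(-1) = -1/2)
s(n, v) = -1 + n (s(n, v) = n - 1*1 = n - 1 = -1 + n)
75 + (x(r(4), 5) - 10*(-4))*s(-9, -10) = 75 + (-(-4 + 5)/2 - 10*(-4))*(-1 - 9) = 75 + (-1/2*1 + 40)*(-10) = 75 + (-1/2 + 40)*(-10) = 75 + (79/2)*(-10) = 75 - 395 = -320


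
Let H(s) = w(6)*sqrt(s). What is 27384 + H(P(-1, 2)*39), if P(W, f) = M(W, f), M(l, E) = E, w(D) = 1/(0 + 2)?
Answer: 27384 + sqrt(78)/2 ≈ 27388.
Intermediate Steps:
w(D) = 1/2
P(W, f) = f
H(s) = sqrt(s)/2
27384 + H(P(-1, 2)*39) = 27384 + sqrt(2*39)/2 = 27384 + sqrt(78)/2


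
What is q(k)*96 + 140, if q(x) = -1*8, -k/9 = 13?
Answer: -628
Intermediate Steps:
k = -117 (k = -9*13 = -117)
q(x) = -8
q(k)*96 + 140 = -8*96 + 140 = -768 + 140 = -628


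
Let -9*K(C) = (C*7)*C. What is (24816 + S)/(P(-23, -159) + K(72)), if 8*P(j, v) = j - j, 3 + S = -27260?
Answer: 2447/4032 ≈ 0.60689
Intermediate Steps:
K(C) = -7*C**2/9 (K(C) = -C*7*C/9 = -7*C*C/9 = -7*C**2/9)
S = -27263 (S = -3 - 27260 = -27263)
P(j, v) = 0 (P(j, v) = (j - j)/8 = (1/8)*0 = 0)
(24816 + S)/(P(-23, -159) + K(72)) = (24816 - 27263)/(0 - 7/9*72**2) = -2447/(0 - 7/9*5184) = -2447/(0 - 4032) = -2447/(-4032) = -2447*(-1/4032) = 2447/4032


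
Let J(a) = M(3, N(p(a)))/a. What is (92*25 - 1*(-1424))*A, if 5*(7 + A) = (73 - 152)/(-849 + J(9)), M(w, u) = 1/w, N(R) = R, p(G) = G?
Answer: -1489855094/57305 ≈ -25999.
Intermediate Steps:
J(a) = 1/(3*a)
A = -800137/114610 (A = -7 + ((73 - 152)/(-849 + (⅓)/9))/5 = -7 + (-79/(-849 + (⅓)*(⅑)))/5 = -7 + (-79/(-849 + 1/27))/5 = -7 + (-79/(-22922/27))/5 = -7 + (-79*(-27/22922))/5 = -7 + (⅕)*(2133/22922) = -7 + 2133/114610 = -800137/114610 ≈ -6.9814)
(92*25 - 1*(-1424))*A = (92*25 - 1*(-1424))*(-800137/114610) = (2300 + 1424)*(-800137/114610) = 3724*(-800137/114610) = -1489855094/57305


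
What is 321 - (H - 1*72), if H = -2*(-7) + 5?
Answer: 374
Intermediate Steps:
H = 19 (H = 14 + 5 = 19)
321 - (H - 1*72) = 321 - (19 - 1*72) = 321 - (19 - 72) = 321 - 1*(-53) = 321 + 53 = 374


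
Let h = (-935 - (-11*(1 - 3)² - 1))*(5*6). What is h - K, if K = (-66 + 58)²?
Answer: -26764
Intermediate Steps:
K = 64 (K = (-8)² = 64)
h = -26700 (h = (-935 - (-11*(-2)² - 1))*30 = (-935 - (-11*4 - 1))*30 = (-935 - (-44 - 1))*30 = (-935 - 1*(-45))*30 = (-935 + 45)*30 = -890*30 = -26700)
h - K = -26700 - 1*64 = -26700 - 64 = -26764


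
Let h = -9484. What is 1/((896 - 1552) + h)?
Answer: -1/10140 ≈ -9.8619e-5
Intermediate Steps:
1/((896 - 1552) + h) = 1/((896 - 1552) - 9484) = 1/(-656 - 9484) = 1/(-10140) = -1/10140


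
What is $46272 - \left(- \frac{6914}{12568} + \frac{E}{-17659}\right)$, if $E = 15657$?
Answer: $\frac{5134924222183}{110969156} \approx 46273.0$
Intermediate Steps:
$46272 - \left(- \frac{6914}{12568} + \frac{E}{-17659}\right) = 46272 - \left(- \frac{6914}{12568} + \frac{15657}{-17659}\right) = 46272 - \left(\left(-6914\right) \frac{1}{12568} + 15657 \left(- \frac{1}{17659}\right)\right) = 46272 - \left(- \frac{3457}{6284} - \frac{15657}{17659}\right) = 46272 - - \frac{159435751}{110969156} = 46272 + \frac{159435751}{110969156} = \frac{5134924222183}{110969156}$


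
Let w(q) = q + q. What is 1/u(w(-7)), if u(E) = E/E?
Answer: 1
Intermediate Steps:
w(q) = 2*q
u(E) = 1
1/u(w(-7)) = 1/1 = 1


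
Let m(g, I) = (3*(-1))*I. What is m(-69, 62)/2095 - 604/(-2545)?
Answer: 158402/1066355 ≈ 0.14855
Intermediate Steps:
m(g, I) = -3*I
m(-69, 62)/2095 - 604/(-2545) = -3*62/2095 - 604/(-2545) = -186*1/2095 - 604*(-1/2545) = -186/2095 + 604/2545 = 158402/1066355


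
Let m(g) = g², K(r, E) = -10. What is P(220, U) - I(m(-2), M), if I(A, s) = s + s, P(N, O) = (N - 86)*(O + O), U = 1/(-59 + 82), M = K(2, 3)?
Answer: 728/23 ≈ 31.652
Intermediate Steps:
M = -10
U = 1/23 ≈ 0.043478
P(N, O) = 2*O*(-86 + N) (P(N, O) = (-86 + N)*(2*O) = 2*O*(-86 + N))
I(A, s) = 2*s
P(220, U) - I(m(-2), M) = 2*(1/23)*(-86 + 220) - 2*(-10) = 2*(1/23)*134 - 1*(-20) = 268/23 + 20 = 728/23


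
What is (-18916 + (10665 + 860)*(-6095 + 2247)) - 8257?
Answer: -44375373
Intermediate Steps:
(-18916 + (10665 + 860)*(-6095 + 2247)) - 8257 = (-18916 + 11525*(-3848)) - 8257 = (-18916 - 44348200) - 8257 = -44367116 - 8257 = -44375373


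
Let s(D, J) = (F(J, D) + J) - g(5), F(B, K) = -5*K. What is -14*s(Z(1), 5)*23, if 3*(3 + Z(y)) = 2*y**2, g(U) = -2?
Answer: -18032/3 ≈ -6010.7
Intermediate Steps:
Z(y) = -3 + 2*y**2/3 (Z(y) = -3 + (2*y**2)/3 = -3 + 2*y**2/3)
s(D, J) = 2 + J - 5*D (s(D, J) = (-5*D + J) - 1*(-2) = (J - 5*D) + 2 = 2 + J - 5*D)
-14*s(Z(1), 5)*23 = -14*(2 + 5 - 5*(-3 + (2/3)*1**2))*23 = -14*(2 + 5 - 5*(-3 + (2/3)*1))*23 = -14*(2 + 5 - 5*(-3 + 2/3))*23 = -14*(2 + 5 - 5*(-7/3))*23 = -14*(2 + 5 + 35/3)*23 = -14*56/3*23 = -784/3*23 = -18032/3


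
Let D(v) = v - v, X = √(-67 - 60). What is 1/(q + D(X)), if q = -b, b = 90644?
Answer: -1/90644 ≈ -1.1032e-5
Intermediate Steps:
X = I*√127 (X = √(-127) = I*√127 ≈ 11.269*I)
D(v) = 0
q = -90644 (q = -1*90644 = -90644)
1/(q + D(X)) = 1/(-90644 + 0) = 1/(-90644) = -1/90644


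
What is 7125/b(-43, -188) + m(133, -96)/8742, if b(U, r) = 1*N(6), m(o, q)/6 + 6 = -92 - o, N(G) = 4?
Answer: 10380201/5828 ≈ 1781.1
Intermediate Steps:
m(o, q) = -588 - 6*o (m(o, q) = -36 + 6*(-92 - o) = -36 + (-552 - 6*o) = -588 - 6*o)
b(U, r) = 4 (b(U, r) = 1*4 = 4)
7125/b(-43, -188) + m(133, -96)/8742 = 7125/4 + (-588 - 6*133)/8742 = 7125*(¼) + (-588 - 798)*(1/8742) = 7125/4 - 1386*1/8742 = 7125/4 - 231/1457 = 10380201/5828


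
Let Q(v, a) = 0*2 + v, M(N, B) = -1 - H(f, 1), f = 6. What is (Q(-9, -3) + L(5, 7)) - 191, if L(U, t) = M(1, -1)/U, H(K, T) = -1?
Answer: -200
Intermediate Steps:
M(N, B) = 0 (M(N, B) = -1 - 1*(-1) = -1 + 1 = 0)
L(U, t) = 0 (L(U, t) = 0/U = 0)
Q(v, a) = v (Q(v, a) = 0 + v = v)
(Q(-9, -3) + L(5, 7)) - 191 = (-9 + 0) - 191 = -9 - 191 = -200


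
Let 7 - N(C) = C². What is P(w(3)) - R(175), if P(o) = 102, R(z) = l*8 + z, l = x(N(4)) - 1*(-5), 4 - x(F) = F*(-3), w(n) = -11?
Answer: 71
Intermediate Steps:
N(C) = 7 - C²
x(F) = 4 + 3*F (x(F) = 4 - F*(-3) = 4 - (-3)*F = 4 + 3*F)
l = -18 (l = (4 + 3*(7 - 1*4²)) - 1*(-5) = (4 + 3*(7 - 1*16)) + 5 = (4 + 3*(7 - 16)) + 5 = (4 + 3*(-9)) + 5 = (4 - 27) + 5 = -23 + 5 = -18)
R(z) = -144 + z (R(z) = -18*8 + z = -144 + z)
P(w(3)) - R(175) = 102 - (-144 + 175) = 102 - 1*31 = 102 - 31 = 71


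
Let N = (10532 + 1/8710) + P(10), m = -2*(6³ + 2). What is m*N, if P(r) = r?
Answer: -20016938978/4355 ≈ -4.5963e+6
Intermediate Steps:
m = -436 (m = -2*(216 + 2) = -2*218 = -436)
N = 91820821/8710 (N = (10532 + 1/8710) + 10 = 91733721/8710 + 10 = 91820821/8710 ≈ 10542.)
m*N = -436*91820821/8710 = -20016938978/4355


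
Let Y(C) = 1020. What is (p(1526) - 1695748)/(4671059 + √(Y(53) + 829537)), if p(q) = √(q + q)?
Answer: -1980234739283/5454697837731 - 7*√12932959/10909395675462 + 423937*√830557/5454697837731 + 4671059*√763/10909395675462 ≈ -0.36295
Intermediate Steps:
p(q) = √2*√q (p(q) = √(2*q) = √2*√q)
(p(1526) - 1695748)/(4671059 + √(Y(53) + 829537)) = (√2*√1526 - 1695748)/(4671059 + √(1020 + 829537)) = (2*√763 - 1695748)/(4671059 + √830557) = (-1695748 + 2*√763)/(4671059 + √830557)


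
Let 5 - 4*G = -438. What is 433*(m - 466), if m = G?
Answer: -615293/4 ≈ -1.5382e+5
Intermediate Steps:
G = 443/4 (G = 5/4 - ¼*(-438) = 5/4 + 219/2 = 443/4 ≈ 110.75)
m = 443/4 ≈ 110.75
433*(m - 466) = 433*(443/4 - 466) = 433*(-1421/4) = -615293/4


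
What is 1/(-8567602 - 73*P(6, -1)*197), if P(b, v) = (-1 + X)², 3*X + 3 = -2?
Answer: -9/78028802 ≈ -1.1534e-7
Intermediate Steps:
X = -5/3 (X = -1 + (⅓)*(-2) = -1 - ⅔ = -5/3 ≈ -1.6667)
P(b, v) = 64/9 (P(b, v) = (-1 - 5/3)² = (-8/3)² = 64/9)
1/(-8567602 - 73*P(6, -1)*197) = 1/(-8567602 - 73*64/9*197) = 1/(-8567602 - 4672/9*197) = 1/(-8567602 - 920384/9) = 1/(-78028802/9) = -9/78028802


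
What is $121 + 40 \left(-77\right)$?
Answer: $-2959$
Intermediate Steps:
$121 + 40 \left(-77\right) = 121 - 3080 = -2959$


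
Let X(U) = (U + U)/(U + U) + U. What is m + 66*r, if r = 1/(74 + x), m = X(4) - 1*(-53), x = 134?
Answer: 6065/104 ≈ 58.317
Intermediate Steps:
X(U) = 1 + U (X(U) = (2*U)/((2*U)) + U = (2*U)*(1/(2*U)) + U = 1 + U)
m = 58 (m = (1 + 4) - 1*(-53) = 5 + 53 = 58)
r = 1/208 (r = 1/(74 + 134) = 1/208 ≈ 0.0048077)
m + 66*r = 58 + 66*(1/208) = 58 + 33/104 = 6065/104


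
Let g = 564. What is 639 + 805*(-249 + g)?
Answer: 254214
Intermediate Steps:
639 + 805*(-249 + g) = 639 + 805*(-249 + 564) = 639 + 805*315 = 639 + 253575 = 254214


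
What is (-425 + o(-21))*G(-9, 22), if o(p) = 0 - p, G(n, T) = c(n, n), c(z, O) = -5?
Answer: 2020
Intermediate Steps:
G(n, T) = -5
o(p) = -p
(-425 + o(-21))*G(-9, 22) = (-425 - 1*(-21))*(-5) = (-425 + 21)*(-5) = -404*(-5) = 2020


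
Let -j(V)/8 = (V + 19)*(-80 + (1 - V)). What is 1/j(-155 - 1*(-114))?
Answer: -1/6688 ≈ -0.00014952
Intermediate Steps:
j(V) = -8*(-79 - V)*(19 + V) (j(V) = -8*(V + 19)*(-80 + (1 - V)) = -8*(19 + V)*(-79 - V) = -8*(-79 - V)*(19 + V))
1/j(-155 - 1*(-114)) = 1/(12008 + 8*(-155 - 1*(-114))² + 784*(-155 - 1*(-114))) = 1/(12008 + 8*(-155 + 114)² + 784*(-155 + 114)) = 1/(12008 + 8*(-41)² + 784*(-41)) = 1/(12008 + 8*1681 - 32144) = 1/(12008 + 13448 - 32144) = 1/(-6688) = -1/6688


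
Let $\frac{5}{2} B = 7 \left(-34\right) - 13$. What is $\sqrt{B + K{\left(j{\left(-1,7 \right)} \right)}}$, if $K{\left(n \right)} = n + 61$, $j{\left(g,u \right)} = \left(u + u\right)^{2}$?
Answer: $\frac{3 \sqrt{435}}{5} \approx 12.514$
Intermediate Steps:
$j{\left(g,u \right)} = 4 u^{2}$ ($j{\left(g,u \right)} = \left(2 u\right)^{2} = 4 u^{2}$)
$K{\left(n \right)} = 61 + n$
$B = - \frac{502}{5}$ ($B = \frac{2 \left(7 \left(-34\right) - 13\right)}{5} = \frac{2 \left(-238 - 13\right)}{5} = \frac{2}{5} \left(-251\right) = - \frac{502}{5} \approx -100.4$)
$\sqrt{B + K{\left(j{\left(-1,7 \right)} \right)}} = \sqrt{- \frac{502}{5} + \left(61 + 4 \cdot 7^{2}\right)} = \sqrt{- \frac{502}{5} + \left(61 + 4 \cdot 49\right)} = \sqrt{- \frac{502}{5} + \left(61 + 196\right)} = \sqrt{- \frac{502}{5} + 257} = \sqrt{\frac{783}{5}} = \frac{3 \sqrt{435}}{5}$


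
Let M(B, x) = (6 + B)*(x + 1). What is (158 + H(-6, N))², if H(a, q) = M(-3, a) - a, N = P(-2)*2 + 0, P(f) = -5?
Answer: 22201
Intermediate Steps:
N = -10 (N = -5*2 + 0 = -10 + 0 = -10)
M(B, x) = (1 + x)*(6 + B) (M(B, x) = (6 + B)*(1 + x) = (1 + x)*(6 + B))
H(a, q) = 3 + 2*a (H(a, q) = (6 - 3 + 6*a - 3*a) - a = (3 + 3*a) - a = 3 + 2*a)
(158 + H(-6, N))² = (158 + (3 + 2*(-6)))² = (158 + (3 - 12))² = (158 - 9)² = 149² = 22201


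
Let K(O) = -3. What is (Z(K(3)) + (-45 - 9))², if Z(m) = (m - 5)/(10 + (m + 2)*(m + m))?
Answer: 11881/4 ≈ 2970.3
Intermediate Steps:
Z(m) = (-5 + m)/(10 + 2*m*(2 + m)) (Z(m) = (-5 + m)/(10 + (2 + m)*(2*m)) = (-5 + m)/(10 + 2*m*(2 + m)))
(Z(K(3)) + (-45 - 9))² = ((-5 - 3)/(2*(5 + (-3)² + 2*(-3))) + (-45 - 9))² = ((½)*(-8)/(5 + 9 - 6) - 54)² = ((½)*(-8)/8 - 54)² = ((½)*(⅛)*(-8) - 54)² = (-½ - 54)² = (-109/2)² = 11881/4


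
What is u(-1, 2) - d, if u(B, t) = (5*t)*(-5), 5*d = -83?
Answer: -167/5 ≈ -33.400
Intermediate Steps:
d = -83/5 (d = (⅕)*(-83) = -83/5 ≈ -16.600)
u(B, t) = -25*t
u(-1, 2) - d = -25*2 - 1*(-83/5) = -50 + 83/5 = -167/5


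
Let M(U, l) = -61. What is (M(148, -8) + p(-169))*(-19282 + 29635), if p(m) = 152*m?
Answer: -266579397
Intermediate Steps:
(M(148, -8) + p(-169))*(-19282 + 29635) = (-61 + 152*(-169))*(-19282 + 29635) = (-61 - 25688)*10353 = -25749*10353 = -266579397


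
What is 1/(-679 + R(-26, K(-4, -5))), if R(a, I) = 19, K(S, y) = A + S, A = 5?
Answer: -1/660 ≈ -0.0015152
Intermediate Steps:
K(S, y) = 5 + S
1/(-679 + R(-26, K(-4, -5))) = 1/(-679 + 19) = 1/(-660) = -1/660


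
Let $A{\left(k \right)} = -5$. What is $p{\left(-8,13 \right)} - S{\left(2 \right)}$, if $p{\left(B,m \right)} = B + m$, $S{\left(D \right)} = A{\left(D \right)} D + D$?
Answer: $13$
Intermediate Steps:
$S{\left(D \right)} = - 4 D$ ($S{\left(D \right)} = - 5 D + D = - 4 D$)
$p{\left(-8,13 \right)} - S{\left(2 \right)} = \left(-8 + 13\right) - \left(-4\right) 2 = 5 - -8 = 5 + 8 = 13$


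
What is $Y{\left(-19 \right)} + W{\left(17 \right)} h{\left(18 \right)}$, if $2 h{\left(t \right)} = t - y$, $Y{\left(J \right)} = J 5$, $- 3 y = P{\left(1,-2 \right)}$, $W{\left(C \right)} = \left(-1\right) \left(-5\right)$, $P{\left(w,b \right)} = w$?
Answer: $- \frac{295}{6} \approx -49.167$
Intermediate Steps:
$W{\left(C \right)} = 5$
$y = - \frac{1}{3}$ ($y = \left(- \frac{1}{3}\right) 1 = - \frac{1}{3} \approx -0.33333$)
$Y{\left(J \right)} = 5 J$
$h{\left(t \right)} = \frac{1}{6} + \frac{t}{2}$ ($h{\left(t \right)} = \frac{t - - \frac{1}{3}}{2} = \frac{t + \frac{1}{3}}{2} = \frac{\frac{1}{3} + t}{2} = \frac{1}{6} + \frac{t}{2}$)
$Y{\left(-19 \right)} + W{\left(17 \right)} h{\left(18 \right)} = 5 \left(-19\right) + 5 \left(\frac{1}{6} + \frac{1}{2} \cdot 18\right) = -95 + 5 \left(\frac{1}{6} + 9\right) = -95 + 5 \cdot \frac{55}{6} = -95 + \frac{275}{6} = - \frac{295}{6}$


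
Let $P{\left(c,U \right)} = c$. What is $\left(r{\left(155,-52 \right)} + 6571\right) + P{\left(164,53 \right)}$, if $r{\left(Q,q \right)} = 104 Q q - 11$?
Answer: $-831516$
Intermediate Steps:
$r{\left(Q,q \right)} = -11 + 104 Q q$ ($r{\left(Q,q \right)} = 104 Q q - 11 = -11 + 104 Q q$)
$\left(r{\left(155,-52 \right)} + 6571\right) + P{\left(164,53 \right)} = \left(\left(-11 + 104 \cdot 155 \left(-52\right)\right) + 6571\right) + 164 = \left(\left(-11 - 838240\right) + 6571\right) + 164 = \left(-838251 + 6571\right) + 164 = -831680 + 164 = -831516$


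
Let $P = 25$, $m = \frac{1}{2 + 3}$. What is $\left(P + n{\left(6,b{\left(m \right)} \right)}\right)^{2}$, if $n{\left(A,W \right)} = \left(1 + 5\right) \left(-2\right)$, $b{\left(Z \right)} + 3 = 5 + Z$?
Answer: $169$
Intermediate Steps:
$m = \frac{1}{5} \approx 0.2$
$b{\left(Z \right)} = 2 + Z$ ($b{\left(Z \right)} = -3 + \left(5 + Z\right) = 2 + Z$)
$n{\left(A,W \right)} = -12$ ($n{\left(A,W \right)} = 6 \left(-2\right) = -12$)
$\left(P + n{\left(6,b{\left(m \right)} \right)}\right)^{2} = \left(25 - 12\right)^{2} = 13^{2} = 169$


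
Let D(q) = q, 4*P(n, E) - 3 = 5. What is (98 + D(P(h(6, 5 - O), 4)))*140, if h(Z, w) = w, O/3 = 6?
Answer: 14000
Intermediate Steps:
O = 18 (O = 3*6 = 18)
P(n, E) = 2 (P(n, E) = ¾ + (¼)*5 = ¾ + 5/4 = 2)
(98 + D(P(h(6, 5 - O), 4)))*140 = (98 + 2)*140 = 100*140 = 14000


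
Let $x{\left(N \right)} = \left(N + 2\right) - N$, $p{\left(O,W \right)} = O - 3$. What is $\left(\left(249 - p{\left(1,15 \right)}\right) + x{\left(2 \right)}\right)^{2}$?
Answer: $64009$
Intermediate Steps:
$p{\left(O,W \right)} = -3 + O$ ($p{\left(O,W \right)} = O - 3 = -3 + O$)
$x{\left(N \right)} = 2$ ($x{\left(N \right)} = \left(2 + N\right) - N = 2$)
$\left(\left(249 - p{\left(1,15 \right)}\right) + x{\left(2 \right)}\right)^{2} = \left(\left(249 - \left(-3 + 1\right)\right) + 2\right)^{2} = \left(\left(249 - -2\right) + 2\right)^{2} = \left(\left(249 + 2\right) + 2\right)^{2} = \left(251 + 2\right)^{2} = 253^{2} = 64009$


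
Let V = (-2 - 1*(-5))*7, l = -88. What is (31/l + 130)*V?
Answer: 239589/88 ≈ 2722.6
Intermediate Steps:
V = 21 (V = (-2 + 5)*7 = 3*7 = 21)
(31/l + 130)*V = (31/(-88) + 130)*21 = (31*(-1/88) + 130)*21 = (-31/88 + 130)*21 = (11409/88)*21 = 239589/88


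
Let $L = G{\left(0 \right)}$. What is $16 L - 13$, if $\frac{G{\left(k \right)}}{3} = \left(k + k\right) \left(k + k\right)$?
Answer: $-13$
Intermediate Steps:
$G{\left(k \right)} = 12 k^{2}$ ($G{\left(k \right)} = 3 \left(k + k\right) \left(k + k\right) = 3 \cdot 2 k 2 k = 3 \cdot 4 k^{2} = 12 k^{2}$)
$L = 0$ ($L = 12 \cdot 0^{2} = 12 \cdot 0 = 0$)
$16 L - 13 = 16 \cdot 0 - 13 = 0 - 13 = -13$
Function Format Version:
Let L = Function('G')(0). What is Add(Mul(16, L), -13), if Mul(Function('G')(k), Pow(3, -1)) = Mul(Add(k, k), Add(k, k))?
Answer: -13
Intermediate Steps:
Function('G')(k) = Mul(12, Pow(k, 2)) (Function('G')(k) = Mul(3, Mul(Add(k, k), Add(k, k))) = Mul(3, Mul(Mul(2, k), Mul(2, k))) = Mul(3, Mul(4, Pow(k, 2))) = Mul(12, Pow(k, 2)))
L = 0 (L = Mul(12, Pow(0, 2)) = Mul(12, 0) = 0)
Add(Mul(16, L), -13) = Add(Mul(16, 0), -13) = Add(0, -13) = -13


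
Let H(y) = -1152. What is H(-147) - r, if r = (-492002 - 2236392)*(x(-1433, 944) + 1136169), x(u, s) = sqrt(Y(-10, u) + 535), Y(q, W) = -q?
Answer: 3099916681434 + 2728394*sqrt(545) ≈ 3.1000e+12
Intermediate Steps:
x(u, s) = sqrt(545) (x(u, s) = sqrt(-1*(-10) + 535) = sqrt(10 + 535) = sqrt(545))
r = -3099916682586 - 2728394*sqrt(545) (r = (-492002 - 2236392)*(sqrt(545) + 1136169) = -2728394*(1136169 + sqrt(545)) = -3099916682586 - 2728394*sqrt(545) ≈ -3.1000e+12)
H(-147) - r = -1152 - (-3099916682586 - 2728394*sqrt(545)) = -1152 + (3099916682586 + 2728394*sqrt(545)) = 3099916681434 + 2728394*sqrt(545)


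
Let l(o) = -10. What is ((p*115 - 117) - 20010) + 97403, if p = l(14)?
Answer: 76126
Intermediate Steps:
p = -10
((p*115 - 117) - 20010) + 97403 = ((-10*115 - 117) - 20010) + 97403 = ((-1150 - 117) - 20010) + 97403 = (-1267 - 20010) + 97403 = -21277 + 97403 = 76126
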